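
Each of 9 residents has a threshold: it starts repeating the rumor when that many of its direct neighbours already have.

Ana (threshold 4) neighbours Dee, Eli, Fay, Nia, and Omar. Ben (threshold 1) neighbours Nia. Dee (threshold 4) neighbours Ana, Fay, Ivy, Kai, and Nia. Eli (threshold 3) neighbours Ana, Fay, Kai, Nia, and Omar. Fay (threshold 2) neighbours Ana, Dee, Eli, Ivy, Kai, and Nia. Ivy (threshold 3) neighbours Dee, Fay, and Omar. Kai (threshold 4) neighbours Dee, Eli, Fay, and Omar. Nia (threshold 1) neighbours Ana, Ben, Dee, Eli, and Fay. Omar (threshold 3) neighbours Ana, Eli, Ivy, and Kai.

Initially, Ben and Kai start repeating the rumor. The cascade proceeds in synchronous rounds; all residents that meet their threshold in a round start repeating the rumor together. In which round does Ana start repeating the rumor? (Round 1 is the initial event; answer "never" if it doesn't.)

never

Round 1 — Ben, Kai start repeating the rumor (initial).
Round 2 — checking thresholds:
  Dee: 1 of 5 neighbours < 4, holds.
  Eli: 1 of 5 neighbours < 3, holds.
  Fay: 1 of 6 neighbours < 2, holds.
  Nia: 1 of 5 neighbours ≥ 1, starts repeating the rumor.
  Omar: 1 of 4 neighbours < 3, holds.
Round 3 — checking thresholds:
  Ana: 1 of 5 neighbours < 4, holds.
  Dee: 2 of 5 neighbours < 4, holds.
  Eli: 2 of 5 neighbours < 3, holds.
  Fay: 2 of 6 neighbours ≥ 2, starts repeating the rumor.
  Omar: 1 of 4 neighbours < 3, holds.
Round 4 — checking thresholds:
  Ana: 2 of 5 neighbours < 4, holds.
  Dee: 3 of 5 neighbours < 4, holds.
  Eli: 3 of 5 neighbours ≥ 3, starts repeating the rumor.
  Ivy: 1 of 3 neighbours < 3, holds.
  Omar: 1 of 4 neighbours < 3, holds.
Round 5 — no new spreads; cascade stops.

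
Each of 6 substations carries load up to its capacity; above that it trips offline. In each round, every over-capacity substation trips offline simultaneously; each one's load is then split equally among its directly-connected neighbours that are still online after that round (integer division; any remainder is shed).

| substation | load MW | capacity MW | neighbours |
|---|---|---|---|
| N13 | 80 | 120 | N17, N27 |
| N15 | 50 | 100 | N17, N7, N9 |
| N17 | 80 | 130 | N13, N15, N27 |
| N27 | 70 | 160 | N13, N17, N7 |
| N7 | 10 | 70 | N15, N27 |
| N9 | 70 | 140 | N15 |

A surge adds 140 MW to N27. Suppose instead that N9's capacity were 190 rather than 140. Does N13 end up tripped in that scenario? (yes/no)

With N9's capacity at 190:
Round 1 — N27 at 210 > 160. N27 trips offline.
  N27 sheds 210 MW to N13, N17, N7: 70 each.
    N13: 80+70 = 150 > 120
    N17: 80+70 = 150 > 130
    N7: 10+70 = 80 > 70
Round 2 — N13, N17, N7 trip offline.
  N13 sheds 150 MW: no online neighbours, lost.
  N17 sheds 150 MW to N15: 150 each.
    N15: 50+150 = 200 > 100
  N7 sheds 80 MW to N15: 80 each.
    N15: 200+80 = 280 > 100
Round 3 — N15 trips offline.
  N15 sheds 280 MW to N9: 280 each.
    N9: 70+280 = 350 > 190
Round 4 — N9 trips offline.
  N9 sheds 350 MW: no online neighbours, lost.
No further trips.

yes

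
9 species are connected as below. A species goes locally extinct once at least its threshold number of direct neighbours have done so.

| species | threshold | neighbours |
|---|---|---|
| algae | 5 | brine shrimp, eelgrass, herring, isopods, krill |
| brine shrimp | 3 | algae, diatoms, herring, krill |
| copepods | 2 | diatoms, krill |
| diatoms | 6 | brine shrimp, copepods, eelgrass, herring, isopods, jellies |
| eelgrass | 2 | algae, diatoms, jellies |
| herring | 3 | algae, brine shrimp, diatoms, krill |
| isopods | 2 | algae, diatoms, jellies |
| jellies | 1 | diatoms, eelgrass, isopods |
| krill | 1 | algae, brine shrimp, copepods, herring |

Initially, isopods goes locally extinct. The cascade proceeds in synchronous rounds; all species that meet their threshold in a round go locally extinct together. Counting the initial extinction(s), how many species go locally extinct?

2

Round 1 — isopods goes locally extinct (initial).
Round 2 — checking thresholds:
  algae: 1 of 5 neighbours < 5, holds.
  diatoms: 1 of 6 neighbours < 6, holds.
  jellies: 1 of 3 neighbours ≥ 1, goes locally extinct.
Round 3 — no new extinctions; cascade stops.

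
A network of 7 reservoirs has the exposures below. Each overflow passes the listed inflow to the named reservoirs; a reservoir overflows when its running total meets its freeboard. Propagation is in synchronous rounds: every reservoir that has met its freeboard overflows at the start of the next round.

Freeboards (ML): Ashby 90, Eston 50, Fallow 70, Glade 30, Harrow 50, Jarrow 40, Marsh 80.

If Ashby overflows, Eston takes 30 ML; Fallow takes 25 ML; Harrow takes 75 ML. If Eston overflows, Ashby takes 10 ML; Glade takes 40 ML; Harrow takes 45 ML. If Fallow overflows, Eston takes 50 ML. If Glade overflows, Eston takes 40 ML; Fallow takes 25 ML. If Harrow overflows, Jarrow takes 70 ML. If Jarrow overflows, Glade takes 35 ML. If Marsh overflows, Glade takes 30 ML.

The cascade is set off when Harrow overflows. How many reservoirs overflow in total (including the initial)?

Round 1 — Harrow overflows (initial).
  Jarrow: +70 → 70 ≥ 40
Round 2 — Jarrow overflows.
  Glade: +35 → 35 ≥ 30
Round 3 — Glade overflows.
  Eston: +40 → 40 < 50
  Fallow: +25 → 25 < 70
No further overflows.

3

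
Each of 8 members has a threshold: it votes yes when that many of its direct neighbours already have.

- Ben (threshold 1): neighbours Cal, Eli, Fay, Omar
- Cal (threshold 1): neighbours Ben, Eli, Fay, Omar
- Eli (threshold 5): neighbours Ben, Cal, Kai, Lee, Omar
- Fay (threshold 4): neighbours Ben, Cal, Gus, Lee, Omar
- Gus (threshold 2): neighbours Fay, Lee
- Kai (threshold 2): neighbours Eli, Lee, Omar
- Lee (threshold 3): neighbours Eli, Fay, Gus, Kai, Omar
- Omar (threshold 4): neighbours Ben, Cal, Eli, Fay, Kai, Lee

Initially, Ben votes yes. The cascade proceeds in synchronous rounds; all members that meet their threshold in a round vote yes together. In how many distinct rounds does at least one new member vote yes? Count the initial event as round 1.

2

Round 1 — Ben votes yes (initial).
Round 2 — checking thresholds:
  Cal: 1 of 4 neighbours ≥ 1, votes yes.
  Eli: 1 of 5 neighbours < 5, below threshold.
  Fay: 1 of 5 neighbours < 4, below threshold.
  Omar: 1 of 6 neighbours < 4, below threshold.
Round 3 — no new yes votes; cascade stops.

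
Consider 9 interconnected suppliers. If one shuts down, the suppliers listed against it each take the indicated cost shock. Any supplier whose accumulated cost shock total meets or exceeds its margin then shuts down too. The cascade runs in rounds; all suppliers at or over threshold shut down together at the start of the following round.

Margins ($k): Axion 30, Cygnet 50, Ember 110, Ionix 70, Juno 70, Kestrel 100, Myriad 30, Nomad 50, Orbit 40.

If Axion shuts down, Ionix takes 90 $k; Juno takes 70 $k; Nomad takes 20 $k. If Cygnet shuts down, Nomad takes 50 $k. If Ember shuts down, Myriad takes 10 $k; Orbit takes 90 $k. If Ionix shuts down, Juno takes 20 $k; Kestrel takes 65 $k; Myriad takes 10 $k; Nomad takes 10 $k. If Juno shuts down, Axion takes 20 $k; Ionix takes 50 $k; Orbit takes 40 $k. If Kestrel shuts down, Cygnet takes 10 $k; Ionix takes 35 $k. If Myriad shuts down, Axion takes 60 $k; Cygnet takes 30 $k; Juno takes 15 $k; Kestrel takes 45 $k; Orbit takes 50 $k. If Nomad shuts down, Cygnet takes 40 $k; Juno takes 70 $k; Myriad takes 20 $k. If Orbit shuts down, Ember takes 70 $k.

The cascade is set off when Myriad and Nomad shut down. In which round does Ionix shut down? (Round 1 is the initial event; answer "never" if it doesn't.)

Round 1 — Myriad, Nomad shut down (initial).
  Axion: +60 → 60 ≥ 30
  Cygnet: +30+40 → 70 ≥ 50
  Juno: +15+70 → 85 ≥ 70
  Kestrel: +45 → 45 < 100
  Orbit: +50 → 50 ≥ 40
Round 2 — Axion, Cygnet, Juno, Orbit shut down.
  Ember: +70 → 70 < 110
  Ionix: +90+50 → 140 ≥ 70
Round 3 — Ionix shuts down.
  Kestrel: +65 → 110 ≥ 100
Round 4 — Kestrel shuts down.
No further shutdowns.

3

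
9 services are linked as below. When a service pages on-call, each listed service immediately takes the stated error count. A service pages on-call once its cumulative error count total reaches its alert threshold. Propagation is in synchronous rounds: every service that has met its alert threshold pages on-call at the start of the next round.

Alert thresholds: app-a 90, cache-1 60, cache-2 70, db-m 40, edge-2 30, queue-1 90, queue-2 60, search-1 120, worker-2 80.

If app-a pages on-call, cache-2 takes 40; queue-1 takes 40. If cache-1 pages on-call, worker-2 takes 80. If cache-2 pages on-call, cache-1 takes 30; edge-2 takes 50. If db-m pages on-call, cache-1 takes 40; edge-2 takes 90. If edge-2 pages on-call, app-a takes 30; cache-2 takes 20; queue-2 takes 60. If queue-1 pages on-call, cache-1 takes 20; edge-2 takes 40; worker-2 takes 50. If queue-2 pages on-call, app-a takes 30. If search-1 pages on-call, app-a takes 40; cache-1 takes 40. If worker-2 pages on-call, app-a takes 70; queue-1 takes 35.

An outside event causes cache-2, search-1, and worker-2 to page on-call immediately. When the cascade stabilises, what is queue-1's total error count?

Round 1 — cache-2, search-1, worker-2 page on-call (initial).
  app-a: +40+70 → 110 ≥ 90
  cache-1: +30+40 → 70 ≥ 60
  edge-2: +50 → 50 ≥ 30
  queue-1: +35 → 35 < 90
Round 2 — app-a, cache-1, edge-2 page on-call.
  queue-1: +40 → 75 < 90
  queue-2: +60 → 60 ≥ 60
Round 3 — queue-2 pages on-call.
No further pages.

75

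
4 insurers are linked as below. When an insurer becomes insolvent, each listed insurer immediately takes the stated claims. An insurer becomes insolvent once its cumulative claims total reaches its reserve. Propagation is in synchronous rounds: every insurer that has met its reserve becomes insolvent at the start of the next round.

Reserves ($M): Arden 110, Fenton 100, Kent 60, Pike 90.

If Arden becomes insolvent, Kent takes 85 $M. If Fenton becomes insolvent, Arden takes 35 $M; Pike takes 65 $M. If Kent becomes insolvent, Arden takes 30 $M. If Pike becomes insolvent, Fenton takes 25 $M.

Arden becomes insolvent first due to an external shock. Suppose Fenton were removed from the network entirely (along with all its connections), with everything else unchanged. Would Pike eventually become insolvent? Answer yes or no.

With Fenton removed:
Round 1 — Arden becomes insolvent (initial).
  Kent: +85 → 85 ≥ 60
Round 2 — Kent becomes insolvent.
No further insolvencies.

no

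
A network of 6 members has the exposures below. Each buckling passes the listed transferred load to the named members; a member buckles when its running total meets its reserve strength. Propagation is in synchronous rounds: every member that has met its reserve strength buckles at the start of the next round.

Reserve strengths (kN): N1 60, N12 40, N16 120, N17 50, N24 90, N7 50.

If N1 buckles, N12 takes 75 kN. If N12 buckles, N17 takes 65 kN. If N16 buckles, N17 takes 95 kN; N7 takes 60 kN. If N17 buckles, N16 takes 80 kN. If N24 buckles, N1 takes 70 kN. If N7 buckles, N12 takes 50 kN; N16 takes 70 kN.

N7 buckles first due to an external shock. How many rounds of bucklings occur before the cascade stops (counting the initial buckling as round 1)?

Round 1 — N7 buckles (initial).
  N12: +50 → 50 ≥ 40
  N16: +70 → 70 < 120
Round 2 — N12 buckles.
  N17: +65 → 65 ≥ 50
Round 3 — N17 buckles.
  N16: +80 → 150 ≥ 120
Round 4 — N16 buckles.
No further bucklings.

4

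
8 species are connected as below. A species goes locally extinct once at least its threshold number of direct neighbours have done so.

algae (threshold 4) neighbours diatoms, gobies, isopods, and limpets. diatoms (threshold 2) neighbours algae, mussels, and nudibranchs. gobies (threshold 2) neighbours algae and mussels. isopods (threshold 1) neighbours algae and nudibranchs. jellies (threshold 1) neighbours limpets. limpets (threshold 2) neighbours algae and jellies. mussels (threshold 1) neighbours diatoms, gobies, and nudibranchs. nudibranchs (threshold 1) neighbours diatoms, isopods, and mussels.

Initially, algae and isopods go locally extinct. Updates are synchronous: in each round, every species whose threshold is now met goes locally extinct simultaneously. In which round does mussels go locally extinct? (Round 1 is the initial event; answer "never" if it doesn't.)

Round 1 — algae, isopods go locally extinct (initial).
Round 2 — checking thresholds:
  diatoms: 1 of 3 neighbours < 2, not yet.
  gobies: 1 of 2 neighbours < 2, not yet.
  limpets: 1 of 2 neighbours < 2, not yet.
  nudibranchs: 1 of 3 neighbours ≥ 1, goes locally extinct.
Round 3 — checking thresholds:
  diatoms: 2 of 3 neighbours ≥ 2, goes locally extinct.
  gobies: 1 of 2 neighbours < 2, not yet.
  limpets: 1 of 2 neighbours < 2, not yet.
  mussels: 1 of 3 neighbours ≥ 1, goes locally extinct.
Round 4 — checking thresholds:
  gobies: 2 of 2 neighbours ≥ 2, goes locally extinct.
  limpets: 1 of 2 neighbours < 2, not yet.
Round 5 — no new extinctions; cascade stops.

3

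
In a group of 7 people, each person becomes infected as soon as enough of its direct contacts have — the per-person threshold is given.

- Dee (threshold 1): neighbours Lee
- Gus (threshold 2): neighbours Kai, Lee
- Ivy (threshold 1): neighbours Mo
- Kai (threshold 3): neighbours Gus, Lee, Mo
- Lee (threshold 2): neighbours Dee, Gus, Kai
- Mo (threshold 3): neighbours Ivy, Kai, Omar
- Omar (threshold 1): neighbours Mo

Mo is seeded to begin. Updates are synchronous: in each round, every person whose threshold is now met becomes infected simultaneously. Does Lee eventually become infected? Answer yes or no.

no

Round 1 — Mo becomes infected (initial).
Round 2 — checking thresholds:
  Ivy: 1 of 1 neighbours ≥ 1, becomes infected.
  Kai: 1 of 3 neighbours < 3, below threshold.
  Omar: 1 of 1 neighbours ≥ 1, becomes infected.
Round 3 — no new infections; cascade stops.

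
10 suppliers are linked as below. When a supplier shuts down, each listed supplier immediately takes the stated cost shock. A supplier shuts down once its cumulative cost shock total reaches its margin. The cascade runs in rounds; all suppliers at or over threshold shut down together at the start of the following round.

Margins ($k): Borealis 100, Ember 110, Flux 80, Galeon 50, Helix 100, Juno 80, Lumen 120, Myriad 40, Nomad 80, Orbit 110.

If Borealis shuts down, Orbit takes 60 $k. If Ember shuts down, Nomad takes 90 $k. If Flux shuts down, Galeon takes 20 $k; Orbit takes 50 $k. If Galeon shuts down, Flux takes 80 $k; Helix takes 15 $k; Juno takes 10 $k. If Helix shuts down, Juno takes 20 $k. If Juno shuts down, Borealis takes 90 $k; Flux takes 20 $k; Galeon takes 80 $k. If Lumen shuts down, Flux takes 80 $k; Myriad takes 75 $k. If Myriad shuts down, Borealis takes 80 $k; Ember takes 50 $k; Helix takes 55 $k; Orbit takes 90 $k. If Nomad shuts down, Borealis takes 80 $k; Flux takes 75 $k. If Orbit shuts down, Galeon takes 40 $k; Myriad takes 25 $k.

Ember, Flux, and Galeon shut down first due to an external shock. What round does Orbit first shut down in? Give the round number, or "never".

never

Round 1 — Ember, Flux, Galeon shut down (initial).
  Helix: +15 → 15 < 100
  Juno: +10 → 10 < 80
  Nomad: +90 → 90 ≥ 80
  Orbit: +50 → 50 < 110
Round 2 — Nomad shuts down.
  Borealis: +80 → 80 < 100
No further shutdowns.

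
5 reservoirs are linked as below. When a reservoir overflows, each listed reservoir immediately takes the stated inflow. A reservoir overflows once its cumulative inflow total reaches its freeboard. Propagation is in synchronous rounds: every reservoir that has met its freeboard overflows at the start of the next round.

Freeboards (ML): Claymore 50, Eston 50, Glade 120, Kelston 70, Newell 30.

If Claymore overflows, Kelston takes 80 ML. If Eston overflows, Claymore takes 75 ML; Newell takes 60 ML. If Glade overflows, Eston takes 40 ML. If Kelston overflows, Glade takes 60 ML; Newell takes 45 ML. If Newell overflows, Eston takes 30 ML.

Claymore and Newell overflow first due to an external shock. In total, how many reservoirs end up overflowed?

Round 1 — Claymore, Newell overflow (initial).
  Eston: +30 → 30 < 50
  Kelston: +80 → 80 ≥ 70
Round 2 — Kelston overflows.
  Glade: +60 → 60 < 120
No further overflows.

3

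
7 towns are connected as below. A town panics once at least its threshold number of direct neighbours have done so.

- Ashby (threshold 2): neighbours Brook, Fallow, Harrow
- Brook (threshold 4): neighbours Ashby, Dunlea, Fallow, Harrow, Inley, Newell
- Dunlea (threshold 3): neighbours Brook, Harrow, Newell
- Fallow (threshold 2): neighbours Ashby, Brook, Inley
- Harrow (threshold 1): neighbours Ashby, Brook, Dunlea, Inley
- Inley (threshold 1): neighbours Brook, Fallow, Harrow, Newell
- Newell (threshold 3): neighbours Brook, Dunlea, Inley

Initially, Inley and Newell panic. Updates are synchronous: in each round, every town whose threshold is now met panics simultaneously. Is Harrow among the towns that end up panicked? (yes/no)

yes

Round 1 — Inley, Newell panic (initial).
Round 2 — checking thresholds:
  Brook: 2 of 6 neighbours < 4, below threshold.
  Dunlea: 1 of 3 neighbours < 3, below threshold.
  Fallow: 1 of 3 neighbours < 2, below threshold.
  Harrow: 1 of 4 neighbours ≥ 1, panics.
Round 3 — no new panics; cascade stops.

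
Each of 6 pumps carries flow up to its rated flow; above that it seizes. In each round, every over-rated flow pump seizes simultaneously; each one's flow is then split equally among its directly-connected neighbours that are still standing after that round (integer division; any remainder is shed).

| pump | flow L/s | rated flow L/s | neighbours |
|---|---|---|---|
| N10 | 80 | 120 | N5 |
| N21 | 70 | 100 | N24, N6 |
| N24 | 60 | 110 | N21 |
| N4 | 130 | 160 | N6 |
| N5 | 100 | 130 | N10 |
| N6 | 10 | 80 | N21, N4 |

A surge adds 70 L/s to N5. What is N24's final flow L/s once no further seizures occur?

Round 1 — N5 at 170 > 130. N5 seizes.
  N5 sheds 170 L/s to N10: 170 each.
    N10: 80+170 = 250 > 120
Round 2 — N10 seizes.
  N10 sheds 250 L/s: no online neighbours, lost.
No further seizures.

60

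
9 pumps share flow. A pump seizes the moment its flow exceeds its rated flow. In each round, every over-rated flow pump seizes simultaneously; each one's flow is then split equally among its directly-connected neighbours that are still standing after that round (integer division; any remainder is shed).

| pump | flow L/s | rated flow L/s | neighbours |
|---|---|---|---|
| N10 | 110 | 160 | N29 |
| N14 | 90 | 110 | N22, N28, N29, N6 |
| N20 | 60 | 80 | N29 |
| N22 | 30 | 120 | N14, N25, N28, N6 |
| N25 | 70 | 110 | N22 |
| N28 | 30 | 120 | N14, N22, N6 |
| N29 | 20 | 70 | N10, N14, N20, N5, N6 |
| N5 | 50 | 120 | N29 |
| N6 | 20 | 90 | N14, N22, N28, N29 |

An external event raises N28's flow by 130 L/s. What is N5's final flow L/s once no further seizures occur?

112

Round 1 — N28 at 160 > 120. N28 seizes.
  N28 sheds 160 L/s to N14, N22, N6: 53 each (1 lost).
    N14: 90+53 = 143 > 110
    N22: 30+53 = 83 ≤ 120
    N6: 20+53 = 73 ≤ 90
Round 2 — N14 seizes.
  N14 sheds 143 L/s to N22, N29, N6: 47 each (2 lost).
    N22: 83+47 = 130 > 120
    N29: 20+47 = 67 ≤ 70
    N6: 73+47 = 120 > 90
Round 3 — N22, N6 seize.
  N22 sheds 130 L/s to N25: 130 each.
    N25: 70+130 = 200 > 110
  N6 sheds 120 L/s to N29: 120 each.
    N29: 67+120 = 187 > 70
Round 4 — N25, N29 seize.
  N25 sheds 200 L/s: no online neighbours, lost.
  N29 sheds 187 L/s to N10, N20, N5: 62 each (1 lost).
    N10: 110+62 = 172 > 160
    N20: 60+62 = 122 > 80
    N5: 50+62 = 112 ≤ 120
Round 5 — N10, N20 seize.
  N10 sheds 172 L/s: no online neighbours, lost.
  N20 sheds 122 L/s: no online neighbours, lost.
No further seizures.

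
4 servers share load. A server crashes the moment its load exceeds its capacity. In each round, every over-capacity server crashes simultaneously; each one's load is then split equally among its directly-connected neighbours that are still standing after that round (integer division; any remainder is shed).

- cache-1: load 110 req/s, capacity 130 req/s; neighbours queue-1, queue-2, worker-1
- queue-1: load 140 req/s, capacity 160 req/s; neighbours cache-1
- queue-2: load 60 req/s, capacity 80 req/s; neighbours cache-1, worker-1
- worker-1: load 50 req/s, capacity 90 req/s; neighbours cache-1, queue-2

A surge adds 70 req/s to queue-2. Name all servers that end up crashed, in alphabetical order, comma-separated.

cache-1, queue-1, queue-2, worker-1

Round 1 — queue-2 at 130 > 80. queue-2 crashes.
  queue-2 sheds 130 req/s to cache-1, worker-1: 65 each.
    cache-1: 110+65 = 175 > 130
    worker-1: 50+65 = 115 > 90
Round 2 — cache-1, worker-1 crash.
  cache-1 sheds 175 req/s to queue-1: 175 each.
    queue-1: 140+175 = 315 > 160
  worker-1 sheds 115 req/s: no online neighbours, lost.
Round 3 — queue-1 crashes.
  queue-1 sheds 315 req/s: no online neighbours, lost.
No further crashes.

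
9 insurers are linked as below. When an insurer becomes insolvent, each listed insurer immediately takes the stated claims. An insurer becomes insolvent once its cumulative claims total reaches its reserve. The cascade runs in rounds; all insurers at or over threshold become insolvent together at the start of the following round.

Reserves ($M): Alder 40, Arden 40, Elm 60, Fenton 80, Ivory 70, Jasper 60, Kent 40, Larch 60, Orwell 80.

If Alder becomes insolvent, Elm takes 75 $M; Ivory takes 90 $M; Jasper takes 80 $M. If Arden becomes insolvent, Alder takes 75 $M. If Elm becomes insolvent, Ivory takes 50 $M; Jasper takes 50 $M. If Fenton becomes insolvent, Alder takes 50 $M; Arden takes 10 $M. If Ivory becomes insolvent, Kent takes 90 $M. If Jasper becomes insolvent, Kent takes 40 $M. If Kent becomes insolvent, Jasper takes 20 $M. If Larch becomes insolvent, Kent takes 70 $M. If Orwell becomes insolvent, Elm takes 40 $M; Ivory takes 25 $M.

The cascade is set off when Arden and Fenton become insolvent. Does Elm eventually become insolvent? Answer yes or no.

yes

Round 1 — Arden, Fenton become insolvent (initial).
  Alder: +75+50 → 125 ≥ 40
Round 2 — Alder becomes insolvent.
  Elm: +75 → 75 ≥ 60
  Ivory: +90 → 90 ≥ 70
  Jasper: +80 → 80 ≥ 60
Round 3 — Elm, Ivory, Jasper become insolvent.
  Kent: +90+40 → 130 ≥ 40
Round 4 — Kent becomes insolvent.
No further insolvencies.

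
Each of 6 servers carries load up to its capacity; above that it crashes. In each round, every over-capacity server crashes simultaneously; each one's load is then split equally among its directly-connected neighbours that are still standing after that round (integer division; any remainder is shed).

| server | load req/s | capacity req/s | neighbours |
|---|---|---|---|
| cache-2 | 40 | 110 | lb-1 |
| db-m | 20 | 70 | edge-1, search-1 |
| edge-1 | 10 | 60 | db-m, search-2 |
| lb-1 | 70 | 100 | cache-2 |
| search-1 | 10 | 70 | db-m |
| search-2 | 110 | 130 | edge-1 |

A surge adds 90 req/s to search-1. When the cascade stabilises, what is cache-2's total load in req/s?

40

Round 1 — search-1 at 100 > 70. search-1 crashes.
  search-1 sheds 100 req/s to db-m: 100 each.
    db-m: 20+100 = 120 > 70
Round 2 — db-m crashes.
  db-m sheds 120 req/s to edge-1: 120 each.
    edge-1: 10+120 = 130 > 60
Round 3 — edge-1 crashes.
  edge-1 sheds 130 req/s to search-2: 130 each.
    search-2: 110+130 = 240 > 130
Round 4 — search-2 crashes.
  search-2 sheds 240 req/s: no online neighbours, lost.
No further crashes.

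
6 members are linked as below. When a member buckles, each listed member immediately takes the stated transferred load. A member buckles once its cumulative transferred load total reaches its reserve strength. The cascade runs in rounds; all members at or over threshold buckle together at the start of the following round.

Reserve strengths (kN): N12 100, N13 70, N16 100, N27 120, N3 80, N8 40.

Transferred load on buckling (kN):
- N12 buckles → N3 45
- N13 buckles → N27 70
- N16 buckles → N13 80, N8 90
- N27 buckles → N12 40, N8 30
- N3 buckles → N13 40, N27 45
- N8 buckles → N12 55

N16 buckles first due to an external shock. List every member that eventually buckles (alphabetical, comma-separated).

N13, N16, N8

Round 1 — N16 buckles (initial).
  N13: +80 → 80 ≥ 70
  N8: +90 → 90 ≥ 40
Round 2 — N13, N8 buckle.
  N12: +55 → 55 < 100
  N27: +70 → 70 < 120
No further bucklings.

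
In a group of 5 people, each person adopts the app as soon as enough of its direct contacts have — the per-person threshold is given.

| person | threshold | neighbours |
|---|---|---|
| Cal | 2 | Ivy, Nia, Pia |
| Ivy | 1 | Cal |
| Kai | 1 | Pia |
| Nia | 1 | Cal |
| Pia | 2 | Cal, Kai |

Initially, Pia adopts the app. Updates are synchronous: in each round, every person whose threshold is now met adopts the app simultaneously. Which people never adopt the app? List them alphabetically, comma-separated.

Cal, Ivy, Nia

Round 1 — Pia adopts the app (initial).
Round 2 — checking thresholds:
  Cal: 1 of 3 neighbours < 2, holds.
  Kai: 1 of 1 neighbours ≥ 1, adopts the app.
Round 3 — no new adoptions; cascade stops.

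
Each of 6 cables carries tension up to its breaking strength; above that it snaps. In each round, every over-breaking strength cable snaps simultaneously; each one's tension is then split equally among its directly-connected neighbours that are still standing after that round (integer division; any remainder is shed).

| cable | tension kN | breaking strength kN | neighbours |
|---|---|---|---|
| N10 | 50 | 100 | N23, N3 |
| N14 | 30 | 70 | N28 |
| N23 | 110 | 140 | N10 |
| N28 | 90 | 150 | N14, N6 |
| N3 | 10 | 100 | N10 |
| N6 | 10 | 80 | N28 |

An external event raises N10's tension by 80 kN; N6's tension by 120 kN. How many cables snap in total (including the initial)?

Round 1 — N10 at 130 > 100; N6 at 130 > 80. N10, N6 snap.
  N10 sheds 130 kN to N23, N3: 65 each.
    N23: 110+65 = 175 > 140
    N3: 10+65 = 75 ≤ 100
  N6 sheds 130 kN to N28: 130 each.
    N28: 90+130 = 220 > 150
Round 2 — N23, N28 snap.
  N23 sheds 175 kN: no online neighbours, lost.
  N28 sheds 220 kN to N14: 220 each.
    N14: 30+220 = 250 > 70
Round 3 — N14 snaps.
  N14 sheds 250 kN: no online neighbours, lost.
No further breaks.

5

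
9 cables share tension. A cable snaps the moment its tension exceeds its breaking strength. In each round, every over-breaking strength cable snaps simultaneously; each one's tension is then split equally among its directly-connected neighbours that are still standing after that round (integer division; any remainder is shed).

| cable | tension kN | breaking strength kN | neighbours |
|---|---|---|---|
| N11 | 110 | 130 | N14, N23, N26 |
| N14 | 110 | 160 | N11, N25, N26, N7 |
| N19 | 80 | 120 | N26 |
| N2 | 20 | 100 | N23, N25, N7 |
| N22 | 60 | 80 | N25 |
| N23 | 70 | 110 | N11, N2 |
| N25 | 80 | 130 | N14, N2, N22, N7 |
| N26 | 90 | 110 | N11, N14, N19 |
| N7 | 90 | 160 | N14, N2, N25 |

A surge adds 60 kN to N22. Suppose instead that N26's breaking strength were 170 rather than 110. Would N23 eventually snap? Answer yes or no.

With N26's breaking strength at 170:
Round 1 — N22 at 120 > 80. N22 snaps.
  N22 sheds 120 kN to N25: 120 each.
    N25: 80+120 = 200 > 130
Round 2 — N25 snaps.
  N25 sheds 200 kN to N14, N2, N7: 66 each (2 lost).
    N14: 110+66 = 176 > 160
    N2: 20+66 = 86 ≤ 100
    N7: 90+66 = 156 ≤ 160
Round 3 — N14 snaps.
  N14 sheds 176 kN to N11, N26, N7: 58 each (2 lost).
    N11: 110+58 = 168 > 130
    N26: 90+58 = 148 ≤ 170
    N7: 156+58 = 214 > 160
Round 4 — N11, N7 snap.
  N11 sheds 168 kN to N23, N26: 84 each.
    N23: 70+84 = 154 > 110
    N26: 148+84 = 232 > 170
  N7 sheds 214 kN to N2: 214 each.
    N2: 86+214 = 300 > 100
Round 5 — N2, N23, N26 snap.
  N2 sheds 300 kN: no online neighbours, lost.
  N23 sheds 154 kN: no online neighbours, lost.
  N26 sheds 232 kN to N19: 232 each.
    N19: 80+232 = 312 > 120
Round 6 — N19 snaps.
  N19 sheds 312 kN: no online neighbours, lost.
No further breaks.

yes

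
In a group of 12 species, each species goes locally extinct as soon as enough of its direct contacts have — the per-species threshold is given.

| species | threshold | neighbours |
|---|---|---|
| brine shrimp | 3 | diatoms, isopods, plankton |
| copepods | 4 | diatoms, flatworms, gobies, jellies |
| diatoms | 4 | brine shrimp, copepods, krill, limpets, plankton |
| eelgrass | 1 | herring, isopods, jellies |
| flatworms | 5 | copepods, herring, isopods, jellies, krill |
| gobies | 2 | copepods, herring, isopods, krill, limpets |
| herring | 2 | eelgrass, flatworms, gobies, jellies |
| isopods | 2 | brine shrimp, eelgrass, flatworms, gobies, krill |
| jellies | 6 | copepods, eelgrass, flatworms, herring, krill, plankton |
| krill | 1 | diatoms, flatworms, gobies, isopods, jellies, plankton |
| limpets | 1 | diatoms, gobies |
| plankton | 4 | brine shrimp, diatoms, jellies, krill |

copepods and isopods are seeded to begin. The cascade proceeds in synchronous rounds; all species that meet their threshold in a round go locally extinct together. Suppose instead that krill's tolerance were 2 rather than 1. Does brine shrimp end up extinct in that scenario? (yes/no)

With krill's tolerance at 2:
Round 1 — copepods, isopods go locally extinct (initial).
Round 2 — checking thresholds:
  brine shrimp: 1 of 3 neighbours < 3, holds.
  diatoms: 1 of 5 neighbours < 4, holds.
  eelgrass: 1 of 3 neighbours ≥ 1, goes locally extinct.
  flatworms: 2 of 5 neighbours < 5, holds.
  gobies: 2 of 5 neighbours ≥ 2, goes locally extinct.
  jellies: 1 of 6 neighbours < 6, holds.
  krill: 1 of 6 neighbours < 2, holds.
Round 3 — checking thresholds:
  brine shrimp: 1 of 3 neighbours < 3, holds.
  diatoms: 1 of 5 neighbours < 4, holds.
  flatworms: 2 of 5 neighbours < 5, holds.
  herring: 2 of 4 neighbours ≥ 2, goes locally extinct.
  jellies: 2 of 6 neighbours < 6, holds.
  krill: 2 of 6 neighbours ≥ 2, goes locally extinct.
  limpets: 1 of 2 neighbours ≥ 1, goes locally extinct.
Round 4 — no new extinctions; cascade stops.

no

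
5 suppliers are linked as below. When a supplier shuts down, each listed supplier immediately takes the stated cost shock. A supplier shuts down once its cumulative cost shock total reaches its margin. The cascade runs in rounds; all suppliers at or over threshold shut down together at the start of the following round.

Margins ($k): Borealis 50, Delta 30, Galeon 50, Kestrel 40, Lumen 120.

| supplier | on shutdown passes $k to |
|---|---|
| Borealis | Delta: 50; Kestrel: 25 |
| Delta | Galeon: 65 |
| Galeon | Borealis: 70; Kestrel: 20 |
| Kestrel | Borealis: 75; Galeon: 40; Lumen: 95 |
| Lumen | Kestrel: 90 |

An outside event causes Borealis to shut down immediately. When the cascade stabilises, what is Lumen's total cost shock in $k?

95

Round 1 — Borealis shuts down (initial).
  Delta: +50 → 50 ≥ 30
  Kestrel: +25 → 25 < 40
Round 2 — Delta shuts down.
  Galeon: +65 → 65 ≥ 50
Round 3 — Galeon shuts down.
  Kestrel: +20 → 45 ≥ 40
Round 4 — Kestrel shuts down.
  Lumen: +95 → 95 < 120
No further shutdowns.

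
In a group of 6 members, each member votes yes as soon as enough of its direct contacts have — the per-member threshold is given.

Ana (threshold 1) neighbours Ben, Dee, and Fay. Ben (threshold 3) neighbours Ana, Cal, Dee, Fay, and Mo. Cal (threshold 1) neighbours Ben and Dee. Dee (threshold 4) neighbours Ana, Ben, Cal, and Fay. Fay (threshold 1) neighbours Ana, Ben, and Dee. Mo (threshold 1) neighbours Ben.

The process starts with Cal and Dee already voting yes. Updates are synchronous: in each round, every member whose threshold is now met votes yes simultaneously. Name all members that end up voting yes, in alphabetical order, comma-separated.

Round 1 — Cal, Dee vote yes (initial).
Round 2 — checking thresholds:
  Ana: 1 of 3 neighbours ≥ 1, votes yes.
  Ben: 2 of 5 neighbours < 3, not yet.
  Fay: 1 of 3 neighbours ≥ 1, votes yes.
Round 3 — checking thresholds:
  Ben: 4 of 5 neighbours ≥ 3, votes yes.
Round 4 — checking thresholds:
  Mo: 1 of 1 neighbours ≥ 1, votes yes.
Round 5 — no new yes votes; cascade stops.

Ana, Ben, Cal, Dee, Fay, Mo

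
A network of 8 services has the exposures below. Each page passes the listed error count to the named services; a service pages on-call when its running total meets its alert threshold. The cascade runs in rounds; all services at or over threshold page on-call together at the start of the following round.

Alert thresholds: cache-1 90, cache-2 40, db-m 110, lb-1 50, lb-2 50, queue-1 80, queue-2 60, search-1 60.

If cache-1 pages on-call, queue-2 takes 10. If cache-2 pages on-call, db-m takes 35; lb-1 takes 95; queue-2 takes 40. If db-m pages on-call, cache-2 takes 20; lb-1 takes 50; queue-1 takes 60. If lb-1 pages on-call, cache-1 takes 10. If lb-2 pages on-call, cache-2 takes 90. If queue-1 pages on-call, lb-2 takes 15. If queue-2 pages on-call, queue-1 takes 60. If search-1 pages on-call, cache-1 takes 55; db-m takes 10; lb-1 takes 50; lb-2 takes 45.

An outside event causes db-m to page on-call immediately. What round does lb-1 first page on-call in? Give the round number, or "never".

2

Round 1 — db-m pages on-call (initial).
  cache-2: +20 → 20 < 40
  lb-1: +50 → 50 ≥ 50
  queue-1: +60 → 60 < 80
Round 2 — lb-1 pages on-call.
  cache-1: +10 → 10 < 90
No further pages.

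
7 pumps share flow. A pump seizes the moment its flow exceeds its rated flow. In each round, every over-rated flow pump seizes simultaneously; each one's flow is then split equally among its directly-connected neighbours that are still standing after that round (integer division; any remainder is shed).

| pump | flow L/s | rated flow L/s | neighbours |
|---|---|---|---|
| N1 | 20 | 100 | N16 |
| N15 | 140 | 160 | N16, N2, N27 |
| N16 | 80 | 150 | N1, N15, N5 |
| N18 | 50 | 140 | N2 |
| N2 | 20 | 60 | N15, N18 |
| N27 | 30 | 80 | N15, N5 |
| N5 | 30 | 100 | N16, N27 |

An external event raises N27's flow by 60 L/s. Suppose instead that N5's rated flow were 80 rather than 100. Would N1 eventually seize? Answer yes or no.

yes

With N5's rated flow at 80:
Round 1 — N27 at 90 > 80. N27 seizes.
  N27 sheds 90 L/s to N15, N5: 45 each.
    N15: 140+45 = 185 > 160
    N5: 30+45 = 75 ≤ 80
Round 2 — N15 seizes.
  N15 sheds 185 L/s to N16, N2: 92 each (1 lost).
    N16: 80+92 = 172 > 150
    N2: 20+92 = 112 > 60
Round 3 — N16, N2 seize.
  N16 sheds 172 L/s to N1, N5: 86 each.
    N1: 20+86 = 106 > 100
    N5: 75+86 = 161 > 80
  N2 sheds 112 L/s to N18: 112 each.
    N18: 50+112 = 162 > 140
Round 4 — N1, N18, N5 seize.
  N1 sheds 106 L/s: no online neighbours, lost.
  N18 sheds 162 L/s: no online neighbours, lost.
  N5 sheds 161 L/s: no online neighbours, lost.
No further seizures.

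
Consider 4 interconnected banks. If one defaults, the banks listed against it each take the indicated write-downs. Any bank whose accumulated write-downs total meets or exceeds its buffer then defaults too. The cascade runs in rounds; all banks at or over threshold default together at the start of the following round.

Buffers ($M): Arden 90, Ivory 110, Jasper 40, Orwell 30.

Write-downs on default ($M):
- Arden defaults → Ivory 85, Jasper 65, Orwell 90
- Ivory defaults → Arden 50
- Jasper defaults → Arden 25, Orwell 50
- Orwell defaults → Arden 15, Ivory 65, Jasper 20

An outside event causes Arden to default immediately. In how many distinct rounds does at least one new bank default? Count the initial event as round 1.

Round 1 — Arden defaults (initial).
  Ivory: +85 → 85 < 110
  Jasper: +65 → 65 ≥ 40
  Orwell: +90 → 90 ≥ 30
Round 2 — Jasper, Orwell default.
  Ivory: +65 → 150 ≥ 110
Round 3 — Ivory defaults.
No further defaults.

3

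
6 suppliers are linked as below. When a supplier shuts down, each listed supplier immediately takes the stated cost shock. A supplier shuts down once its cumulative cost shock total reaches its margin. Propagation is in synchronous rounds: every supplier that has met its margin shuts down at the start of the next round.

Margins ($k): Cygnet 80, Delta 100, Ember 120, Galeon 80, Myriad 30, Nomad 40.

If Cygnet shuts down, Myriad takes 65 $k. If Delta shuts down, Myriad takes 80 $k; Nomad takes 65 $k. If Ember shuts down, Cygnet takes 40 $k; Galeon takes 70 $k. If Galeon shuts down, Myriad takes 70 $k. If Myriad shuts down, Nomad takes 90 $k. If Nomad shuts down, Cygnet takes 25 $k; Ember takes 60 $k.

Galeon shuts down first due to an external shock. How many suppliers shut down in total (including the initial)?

Round 1 — Galeon shuts down (initial).
  Myriad: +70 → 70 ≥ 30
Round 2 — Myriad shuts down.
  Nomad: +90 → 90 ≥ 40
Round 3 — Nomad shuts down.
  Cygnet: +25 → 25 < 80
  Ember: +60 → 60 < 120
No further shutdowns.

3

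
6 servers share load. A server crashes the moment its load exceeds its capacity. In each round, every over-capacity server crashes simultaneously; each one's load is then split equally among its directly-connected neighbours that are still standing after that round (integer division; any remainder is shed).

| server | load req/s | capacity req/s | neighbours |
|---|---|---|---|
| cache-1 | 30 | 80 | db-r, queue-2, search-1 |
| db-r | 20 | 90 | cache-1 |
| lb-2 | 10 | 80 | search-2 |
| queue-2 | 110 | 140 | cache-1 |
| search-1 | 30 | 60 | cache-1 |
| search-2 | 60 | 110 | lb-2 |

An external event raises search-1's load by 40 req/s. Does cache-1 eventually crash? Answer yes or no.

yes

Round 1 — search-1 at 70 > 60. search-1 crashes.
  search-1 sheds 70 req/s to cache-1: 70 each.
    cache-1: 30+70 = 100 > 80
Round 2 — cache-1 crashes.
  cache-1 sheds 100 req/s to db-r, queue-2: 50 each.
    db-r: 20+50 = 70 ≤ 90
    queue-2: 110+50 = 160 > 140
Round 3 — queue-2 crashes.
  queue-2 sheds 160 req/s: no online neighbours, lost.
No further crashes.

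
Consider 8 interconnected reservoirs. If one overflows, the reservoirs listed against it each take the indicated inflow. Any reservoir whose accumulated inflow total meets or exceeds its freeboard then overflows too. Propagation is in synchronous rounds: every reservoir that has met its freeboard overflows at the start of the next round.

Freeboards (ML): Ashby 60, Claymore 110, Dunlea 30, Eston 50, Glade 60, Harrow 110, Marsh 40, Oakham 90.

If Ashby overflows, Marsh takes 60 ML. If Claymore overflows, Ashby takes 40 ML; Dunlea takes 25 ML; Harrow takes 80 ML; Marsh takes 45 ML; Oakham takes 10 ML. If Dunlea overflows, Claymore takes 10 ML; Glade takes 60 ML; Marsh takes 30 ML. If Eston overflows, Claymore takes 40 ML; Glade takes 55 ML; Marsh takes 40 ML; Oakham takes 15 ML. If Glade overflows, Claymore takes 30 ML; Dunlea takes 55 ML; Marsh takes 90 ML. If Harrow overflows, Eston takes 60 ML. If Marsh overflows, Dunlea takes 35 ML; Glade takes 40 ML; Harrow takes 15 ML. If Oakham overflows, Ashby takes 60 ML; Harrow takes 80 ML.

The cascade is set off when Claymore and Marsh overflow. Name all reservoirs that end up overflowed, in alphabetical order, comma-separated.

Claymore, Dunlea, Glade, Marsh

Round 1 — Claymore, Marsh overflow (initial).
  Ashby: +40 → 40 < 60
  Dunlea: +25+35 → 60 ≥ 30
  Glade: +40 → 40 < 60
  Harrow: +80+15 → 95 < 110
  Oakham: +10 → 10 < 90
Round 2 — Dunlea overflows.
  Glade: +60 → 100 ≥ 60
Round 3 — Glade overflows.
No further overflows.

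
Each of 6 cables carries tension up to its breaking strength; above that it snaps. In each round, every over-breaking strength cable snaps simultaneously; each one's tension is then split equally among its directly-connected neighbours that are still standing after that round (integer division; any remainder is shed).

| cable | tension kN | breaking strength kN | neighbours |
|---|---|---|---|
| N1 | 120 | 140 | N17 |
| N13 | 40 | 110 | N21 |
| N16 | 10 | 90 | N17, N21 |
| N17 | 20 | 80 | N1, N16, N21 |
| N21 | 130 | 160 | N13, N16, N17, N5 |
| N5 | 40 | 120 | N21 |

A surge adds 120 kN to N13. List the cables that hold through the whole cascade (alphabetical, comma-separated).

Round 1 — N13 at 160 > 110. N13 snaps.
  N13 sheds 160 kN to N21: 160 each.
    N21: 130+160 = 290 > 160
Round 2 — N21 snaps.
  N21 sheds 290 kN to N16, N17, N5: 96 each (2 lost).
    N16: 10+96 = 106 > 90
    N17: 20+96 = 116 > 80
    N5: 40+96 = 136 > 120
Round 3 — N16, N17, N5 snap.
  N16 sheds 106 kN: no online neighbours, lost.
  N17 sheds 116 kN to N1: 116 each.
    N1: 120+116 = 236 > 140
  N5 sheds 136 kN: no online neighbours, lost.
Round 4 — N1 snaps.
  N1 sheds 236 kN: no online neighbours, lost.
No further breaks.

none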